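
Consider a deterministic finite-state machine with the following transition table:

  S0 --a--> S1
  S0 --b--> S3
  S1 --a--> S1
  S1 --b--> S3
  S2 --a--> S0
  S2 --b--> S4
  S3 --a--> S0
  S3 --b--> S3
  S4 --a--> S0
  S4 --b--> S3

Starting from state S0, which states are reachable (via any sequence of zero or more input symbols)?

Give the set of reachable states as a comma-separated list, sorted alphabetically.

BFS from S0:
  visit S0: S0--a-->S1 (new), S0--b-->S3 (new)
  visit S1: S1--a-->S1 (seen), S1--b-->S3 (seen)
  visit S3: S3--a-->S0 (seen), S3--b-->S3 (seen)

Answer: S0, S1, S3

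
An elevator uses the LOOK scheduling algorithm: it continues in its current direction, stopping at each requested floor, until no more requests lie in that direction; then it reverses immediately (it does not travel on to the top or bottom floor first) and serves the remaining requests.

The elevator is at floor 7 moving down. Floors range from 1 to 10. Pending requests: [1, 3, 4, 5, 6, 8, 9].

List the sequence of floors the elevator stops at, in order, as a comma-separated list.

Current: 7, moving DOWN
Serve below first (descending): [6, 5, 4, 3, 1]
Then reverse, serve above (ascending): [8, 9]

Answer: 6, 5, 4, 3, 1, 8, 9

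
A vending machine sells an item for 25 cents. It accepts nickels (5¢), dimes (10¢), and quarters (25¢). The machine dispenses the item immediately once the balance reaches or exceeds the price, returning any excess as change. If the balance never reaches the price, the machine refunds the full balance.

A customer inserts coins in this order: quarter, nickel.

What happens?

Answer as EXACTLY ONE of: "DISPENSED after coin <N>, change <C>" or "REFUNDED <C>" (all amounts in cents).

Price: 25¢
Coin 1 (quarter, 25¢): balance = 25¢
  → balance >= price → DISPENSE, change = 25 - 25 = 0¢

Answer: DISPENSED after coin 1, change 0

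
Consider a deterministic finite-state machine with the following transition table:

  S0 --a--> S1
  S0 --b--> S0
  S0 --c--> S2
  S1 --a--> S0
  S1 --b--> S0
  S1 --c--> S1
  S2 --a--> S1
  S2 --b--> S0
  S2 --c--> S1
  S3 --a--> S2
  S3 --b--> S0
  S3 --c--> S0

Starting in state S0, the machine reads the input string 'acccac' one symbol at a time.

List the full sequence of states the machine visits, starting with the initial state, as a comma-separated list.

Start: S0
  read 'a': S0 --a--> S1
  read 'c': S1 --c--> S1
  read 'c': S1 --c--> S1
  read 'c': S1 --c--> S1
  read 'a': S1 --a--> S0
  read 'c': S0 --c--> S2

Answer: S0, S1, S1, S1, S1, S0, S2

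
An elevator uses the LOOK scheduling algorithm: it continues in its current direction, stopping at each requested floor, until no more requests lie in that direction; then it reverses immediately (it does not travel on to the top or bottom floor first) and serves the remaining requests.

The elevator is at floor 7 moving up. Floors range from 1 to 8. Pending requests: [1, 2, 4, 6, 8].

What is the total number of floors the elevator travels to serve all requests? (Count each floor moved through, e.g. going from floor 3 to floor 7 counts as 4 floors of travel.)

Start at floor 7 moving up, LOOK stop order: [8, 6, 4, 2, 1]
  7 → 8: |8-7| = 1, total = 1
  8 → 6: |6-8| = 2, total = 3
  6 → 4: |4-6| = 2, total = 5
  4 → 2: |2-4| = 2, total = 7
  2 → 1: |1-2| = 1, total = 8

Answer: 8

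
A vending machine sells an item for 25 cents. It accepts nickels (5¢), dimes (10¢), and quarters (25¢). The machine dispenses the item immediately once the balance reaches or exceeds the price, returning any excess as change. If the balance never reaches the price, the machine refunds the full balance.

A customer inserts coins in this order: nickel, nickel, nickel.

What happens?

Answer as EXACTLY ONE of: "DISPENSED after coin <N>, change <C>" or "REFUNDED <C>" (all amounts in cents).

Answer: REFUNDED 15

Derivation:
Price: 25¢
Coin 1 (nickel, 5¢): balance = 5¢
Coin 2 (nickel, 5¢): balance = 10¢
Coin 3 (nickel, 5¢): balance = 15¢
All coins inserted, balance 15¢ < price 25¢ → REFUND 15¢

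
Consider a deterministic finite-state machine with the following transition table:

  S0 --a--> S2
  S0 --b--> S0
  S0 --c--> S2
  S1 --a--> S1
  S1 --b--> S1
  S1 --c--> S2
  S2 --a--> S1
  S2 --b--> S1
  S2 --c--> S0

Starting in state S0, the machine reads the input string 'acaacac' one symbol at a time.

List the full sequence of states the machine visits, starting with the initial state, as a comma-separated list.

Answer: S0, S2, S0, S2, S1, S2, S1, S2

Derivation:
Start: S0
  read 'a': S0 --a--> S2
  read 'c': S2 --c--> S0
  read 'a': S0 --a--> S2
  read 'a': S2 --a--> S1
  read 'c': S1 --c--> S2
  read 'a': S2 --a--> S1
  read 'c': S1 --c--> S2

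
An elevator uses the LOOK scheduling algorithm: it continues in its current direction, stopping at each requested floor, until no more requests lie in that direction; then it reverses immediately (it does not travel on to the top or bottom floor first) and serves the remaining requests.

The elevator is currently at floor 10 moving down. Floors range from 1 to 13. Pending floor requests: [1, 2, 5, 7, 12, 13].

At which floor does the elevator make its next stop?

Answer: 7

Derivation:
Current floor: 10, direction: down
Requests above: [12, 13]
Requests below: [1, 2, 5, 7]
Moving down and requests lie below → nearest below is max([1, 2, 5, 7]) = 7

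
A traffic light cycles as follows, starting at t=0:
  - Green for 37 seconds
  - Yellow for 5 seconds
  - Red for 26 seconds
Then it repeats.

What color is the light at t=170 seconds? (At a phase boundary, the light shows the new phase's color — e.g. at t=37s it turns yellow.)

Answer: green

Derivation:
Cycle length = 37 + 5 + 26 = 68s
t = 170, phase_t = 170 mod 68 = 34
34 < 37 (green end) → GREEN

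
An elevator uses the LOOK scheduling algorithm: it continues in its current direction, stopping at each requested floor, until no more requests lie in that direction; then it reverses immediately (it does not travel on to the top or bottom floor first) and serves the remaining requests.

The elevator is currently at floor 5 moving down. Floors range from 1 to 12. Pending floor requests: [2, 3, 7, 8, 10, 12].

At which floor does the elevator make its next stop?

Answer: 3

Derivation:
Current floor: 5, direction: down
Requests above: [7, 8, 10, 12]
Requests below: [2, 3]
Moving down and requests lie below → nearest below is max([2, 3]) = 3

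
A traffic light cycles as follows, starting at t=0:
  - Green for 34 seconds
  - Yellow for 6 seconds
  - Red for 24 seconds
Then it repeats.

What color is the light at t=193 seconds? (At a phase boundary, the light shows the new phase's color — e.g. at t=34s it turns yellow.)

Answer: green

Derivation:
Cycle length = 34 + 6 + 24 = 64s
t = 193, phase_t = 193 mod 64 = 1
1 < 34 (green end) → GREEN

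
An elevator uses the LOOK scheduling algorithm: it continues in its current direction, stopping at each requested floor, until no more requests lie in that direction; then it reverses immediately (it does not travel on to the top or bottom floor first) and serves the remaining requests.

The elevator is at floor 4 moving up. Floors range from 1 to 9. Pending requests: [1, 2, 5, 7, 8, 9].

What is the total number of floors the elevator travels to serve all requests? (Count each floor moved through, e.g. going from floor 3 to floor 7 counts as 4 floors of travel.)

Start at floor 4 moving up, LOOK stop order: [5, 7, 8, 9, 2, 1]
  4 → 5: |5-4| = 1, total = 1
  5 → 7: |7-5| = 2, total = 3
  7 → 8: |8-7| = 1, total = 4
  8 → 9: |9-8| = 1, total = 5
  9 → 2: |2-9| = 7, total = 12
  2 → 1: |1-2| = 1, total = 13

Answer: 13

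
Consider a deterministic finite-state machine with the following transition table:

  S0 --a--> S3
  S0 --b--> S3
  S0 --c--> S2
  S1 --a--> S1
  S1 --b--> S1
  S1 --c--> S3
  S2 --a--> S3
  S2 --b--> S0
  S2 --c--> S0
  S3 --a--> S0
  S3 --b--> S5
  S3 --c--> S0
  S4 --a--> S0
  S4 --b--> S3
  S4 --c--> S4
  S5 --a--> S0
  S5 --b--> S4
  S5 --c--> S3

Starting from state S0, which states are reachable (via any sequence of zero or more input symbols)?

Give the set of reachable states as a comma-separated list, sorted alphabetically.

BFS from S0:
  visit S0: S0--a-->S3 (new), S0--b-->S3 (seen), S0--c-->S2 (new)
  visit S3: S3--a-->S0 (seen), S3--b-->S5 (new), S3--c-->S0 (seen)
  visit S2: S2--a-->S3 (seen), S2--b-->S0 (seen), S2--c-->S0 (seen)
  visit S5: S5--a-->S0 (seen), S5--b-->S4 (new), S5--c-->S3 (seen)
  visit S4: S4--a-->S0 (seen), S4--b-->S3 (seen), S4--c-->S4 (seen)

Answer: S0, S2, S3, S4, S5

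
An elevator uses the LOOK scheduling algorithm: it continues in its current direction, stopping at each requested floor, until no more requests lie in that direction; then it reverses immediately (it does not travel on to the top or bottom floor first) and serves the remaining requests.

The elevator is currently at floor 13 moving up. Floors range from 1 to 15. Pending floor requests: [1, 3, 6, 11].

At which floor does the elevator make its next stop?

Answer: 11

Derivation:
Current floor: 13, direction: up
Requests above: []
Requests below: [1, 3, 6, 11]
Moving up but no requests above → reverse; nearest below is max([1, 3, 6, 11]) = 11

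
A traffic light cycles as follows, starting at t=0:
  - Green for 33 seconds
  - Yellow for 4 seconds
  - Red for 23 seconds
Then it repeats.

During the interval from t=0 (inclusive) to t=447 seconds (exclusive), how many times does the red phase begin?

Answer: 7

Derivation:
Cycle = 33+4+23 = 60s
red phase starts at t = k*60 + 37 for k=0,1,2,...
Need k*60+37 < 447 → k < 6.833
k ∈ {0, ..., 6} → 7 starts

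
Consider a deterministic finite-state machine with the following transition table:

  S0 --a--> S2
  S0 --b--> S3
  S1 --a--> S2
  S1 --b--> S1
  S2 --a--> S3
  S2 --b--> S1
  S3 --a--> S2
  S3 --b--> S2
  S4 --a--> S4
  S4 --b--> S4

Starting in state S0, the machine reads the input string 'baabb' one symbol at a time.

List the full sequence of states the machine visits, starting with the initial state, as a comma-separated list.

Answer: S0, S3, S2, S3, S2, S1

Derivation:
Start: S0
  read 'b': S0 --b--> S3
  read 'a': S3 --a--> S2
  read 'a': S2 --a--> S3
  read 'b': S3 --b--> S2
  read 'b': S2 --b--> S1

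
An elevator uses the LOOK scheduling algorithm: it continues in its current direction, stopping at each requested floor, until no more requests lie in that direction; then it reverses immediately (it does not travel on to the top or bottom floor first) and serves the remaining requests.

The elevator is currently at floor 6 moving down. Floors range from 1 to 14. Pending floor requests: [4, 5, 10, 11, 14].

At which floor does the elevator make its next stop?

Answer: 5

Derivation:
Current floor: 6, direction: down
Requests above: [10, 11, 14]
Requests below: [4, 5]
Moving down and requests lie below → nearest below is max([4, 5]) = 5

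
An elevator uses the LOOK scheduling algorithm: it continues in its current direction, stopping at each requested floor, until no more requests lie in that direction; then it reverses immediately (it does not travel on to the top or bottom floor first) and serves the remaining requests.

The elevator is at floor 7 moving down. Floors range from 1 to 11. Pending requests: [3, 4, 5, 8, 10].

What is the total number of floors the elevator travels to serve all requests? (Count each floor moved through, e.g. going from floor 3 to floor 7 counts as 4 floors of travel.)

Start at floor 7 moving down, LOOK stop order: [5, 4, 3, 8, 10]
  7 → 5: |5-7| = 2, total = 2
  5 → 4: |4-5| = 1, total = 3
  4 → 3: |3-4| = 1, total = 4
  3 → 8: |8-3| = 5, total = 9
  8 → 10: |10-8| = 2, total = 11

Answer: 11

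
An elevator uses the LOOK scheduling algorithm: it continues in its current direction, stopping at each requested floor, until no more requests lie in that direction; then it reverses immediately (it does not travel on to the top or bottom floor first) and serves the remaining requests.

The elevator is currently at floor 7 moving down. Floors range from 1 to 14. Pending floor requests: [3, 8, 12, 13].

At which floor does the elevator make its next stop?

Current floor: 7, direction: down
Requests above: [8, 12, 13]
Requests below: [3]
Moving down and requests lie below → nearest below is max([3]) = 3

Answer: 3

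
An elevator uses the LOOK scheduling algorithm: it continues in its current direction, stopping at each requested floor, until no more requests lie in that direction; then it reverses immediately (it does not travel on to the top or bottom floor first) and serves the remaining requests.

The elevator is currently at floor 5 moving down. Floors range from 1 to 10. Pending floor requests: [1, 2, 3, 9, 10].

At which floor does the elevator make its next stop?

Answer: 3

Derivation:
Current floor: 5, direction: down
Requests above: [9, 10]
Requests below: [1, 2, 3]
Moving down and requests lie below → nearest below is max([1, 2, 3]) = 3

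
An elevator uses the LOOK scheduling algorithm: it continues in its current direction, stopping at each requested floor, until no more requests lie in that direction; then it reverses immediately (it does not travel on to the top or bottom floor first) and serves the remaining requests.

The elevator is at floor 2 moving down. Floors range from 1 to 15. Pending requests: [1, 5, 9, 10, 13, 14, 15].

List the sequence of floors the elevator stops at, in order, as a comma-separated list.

Current: 2, moving DOWN
Serve below first (descending): [1]
Then reverse, serve above (ascending): [5, 9, 10, 13, 14, 15]

Answer: 1, 5, 9, 10, 13, 14, 15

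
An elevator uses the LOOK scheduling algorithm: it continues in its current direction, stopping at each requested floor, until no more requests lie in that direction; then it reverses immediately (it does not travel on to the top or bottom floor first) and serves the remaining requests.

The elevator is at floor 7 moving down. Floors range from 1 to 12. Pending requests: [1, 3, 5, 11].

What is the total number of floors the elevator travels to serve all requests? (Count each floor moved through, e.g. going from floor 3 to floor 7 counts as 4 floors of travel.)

Start at floor 7 moving down, LOOK stop order: [5, 3, 1, 11]
  7 → 5: |5-7| = 2, total = 2
  5 → 3: |3-5| = 2, total = 4
  3 → 1: |1-3| = 2, total = 6
  1 → 11: |11-1| = 10, total = 16

Answer: 16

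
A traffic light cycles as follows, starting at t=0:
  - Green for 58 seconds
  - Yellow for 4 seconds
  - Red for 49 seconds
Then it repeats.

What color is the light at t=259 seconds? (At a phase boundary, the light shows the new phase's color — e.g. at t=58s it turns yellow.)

Answer: green

Derivation:
Cycle length = 58 + 4 + 49 = 111s
t = 259, phase_t = 259 mod 111 = 37
37 < 58 (green end) → GREEN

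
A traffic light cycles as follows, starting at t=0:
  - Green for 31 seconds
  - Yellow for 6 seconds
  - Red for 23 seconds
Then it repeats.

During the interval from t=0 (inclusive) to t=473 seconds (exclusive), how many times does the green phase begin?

Answer: 8

Derivation:
Cycle = 31+6+23 = 60s
green phase starts at t = k*60 + 0 for k=0,1,2,...
Need k*60+0 < 473 → k < 7.883
k ∈ {0, ..., 7} → 8 starts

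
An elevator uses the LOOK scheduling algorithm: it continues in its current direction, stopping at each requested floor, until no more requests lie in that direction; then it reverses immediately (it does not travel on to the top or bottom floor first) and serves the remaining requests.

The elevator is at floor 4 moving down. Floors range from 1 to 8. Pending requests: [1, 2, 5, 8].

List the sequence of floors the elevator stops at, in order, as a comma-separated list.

Answer: 2, 1, 5, 8

Derivation:
Current: 4, moving DOWN
Serve below first (descending): [2, 1]
Then reverse, serve above (ascending): [5, 8]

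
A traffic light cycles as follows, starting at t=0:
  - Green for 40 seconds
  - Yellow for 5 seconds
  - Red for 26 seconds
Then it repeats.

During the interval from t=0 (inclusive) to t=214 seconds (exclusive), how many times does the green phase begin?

Answer: 4

Derivation:
Cycle = 40+5+26 = 71s
green phase starts at t = k*71 + 0 for k=0,1,2,...
Need k*71+0 < 214 → k < 3.014
k ∈ {0, ..., 3} → 4 starts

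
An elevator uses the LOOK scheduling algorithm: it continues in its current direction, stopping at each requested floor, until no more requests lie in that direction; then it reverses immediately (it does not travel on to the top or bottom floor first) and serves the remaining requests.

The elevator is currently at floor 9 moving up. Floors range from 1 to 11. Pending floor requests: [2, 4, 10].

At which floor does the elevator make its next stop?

Answer: 10

Derivation:
Current floor: 9, direction: up
Requests above: [10]
Requests below: [2, 4]
Moving up and requests lie above → nearest above is min([10]) = 10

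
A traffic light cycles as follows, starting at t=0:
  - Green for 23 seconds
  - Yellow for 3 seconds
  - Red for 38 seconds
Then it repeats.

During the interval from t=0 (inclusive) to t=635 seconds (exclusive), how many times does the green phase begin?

Answer: 10

Derivation:
Cycle = 23+3+38 = 64s
green phase starts at t = k*64 + 0 for k=0,1,2,...
Need k*64+0 < 635 → k < 9.922
k ∈ {0, ..., 9} → 10 starts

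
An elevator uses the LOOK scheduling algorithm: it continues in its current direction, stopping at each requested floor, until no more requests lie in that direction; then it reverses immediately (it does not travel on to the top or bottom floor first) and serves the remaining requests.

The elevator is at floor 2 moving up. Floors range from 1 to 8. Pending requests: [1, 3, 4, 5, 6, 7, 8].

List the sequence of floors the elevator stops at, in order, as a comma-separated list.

Answer: 3, 4, 5, 6, 7, 8, 1

Derivation:
Current: 2, moving UP
Serve above first (ascending): [3, 4, 5, 6, 7, 8]
Then reverse, serve below (descending): [1]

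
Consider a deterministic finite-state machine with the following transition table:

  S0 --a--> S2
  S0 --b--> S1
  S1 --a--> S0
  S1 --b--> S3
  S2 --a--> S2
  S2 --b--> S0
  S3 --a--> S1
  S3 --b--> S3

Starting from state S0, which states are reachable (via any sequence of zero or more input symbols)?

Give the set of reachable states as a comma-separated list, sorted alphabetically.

BFS from S0:
  visit S0: S0--a-->S2 (new), S0--b-->S1 (new)
  visit S2: S2--a-->S2 (seen), S2--b-->S0 (seen)
  visit S1: S1--a-->S0 (seen), S1--b-->S3 (new)
  visit S3: S3--a-->S1 (seen), S3--b-->S3 (seen)

Answer: S0, S1, S2, S3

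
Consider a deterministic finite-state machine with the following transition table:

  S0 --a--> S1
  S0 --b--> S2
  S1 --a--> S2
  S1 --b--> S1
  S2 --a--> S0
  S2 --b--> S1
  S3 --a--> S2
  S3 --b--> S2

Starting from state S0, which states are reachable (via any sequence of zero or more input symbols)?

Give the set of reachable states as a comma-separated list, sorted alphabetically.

BFS from S0:
  visit S0: S0--a-->S1 (new), S0--b-->S2 (new)
  visit S1: S1--a-->S2 (seen), S1--b-->S1 (seen)
  visit S2: S2--a-->S0 (seen), S2--b-->S1 (seen)

Answer: S0, S1, S2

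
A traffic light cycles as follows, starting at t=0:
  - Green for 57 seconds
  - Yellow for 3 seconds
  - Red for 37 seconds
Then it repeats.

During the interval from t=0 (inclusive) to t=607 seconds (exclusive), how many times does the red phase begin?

Cycle = 57+3+37 = 97s
red phase starts at t = k*97 + 60 for k=0,1,2,...
Need k*97+60 < 607 → k < 5.639
k ∈ {0, ..., 5} → 6 starts

Answer: 6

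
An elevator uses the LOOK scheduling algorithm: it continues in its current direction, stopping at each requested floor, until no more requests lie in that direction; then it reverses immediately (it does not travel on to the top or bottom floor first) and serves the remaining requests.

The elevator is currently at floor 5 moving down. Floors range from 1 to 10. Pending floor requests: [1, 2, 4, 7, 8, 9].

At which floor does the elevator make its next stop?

Answer: 4

Derivation:
Current floor: 5, direction: down
Requests above: [7, 8, 9]
Requests below: [1, 2, 4]
Moving down and requests lie below → nearest below is max([1, 2, 4]) = 4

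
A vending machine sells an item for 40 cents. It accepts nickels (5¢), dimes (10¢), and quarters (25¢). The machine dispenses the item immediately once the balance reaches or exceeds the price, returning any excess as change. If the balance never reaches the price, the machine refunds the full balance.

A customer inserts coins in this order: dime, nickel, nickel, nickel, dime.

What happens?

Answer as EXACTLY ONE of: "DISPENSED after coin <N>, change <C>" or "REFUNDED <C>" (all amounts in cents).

Price: 40¢
Coin 1 (dime, 10¢): balance = 10¢
Coin 2 (nickel, 5¢): balance = 15¢
Coin 3 (nickel, 5¢): balance = 20¢
Coin 4 (nickel, 5¢): balance = 25¢
Coin 5 (dime, 10¢): balance = 35¢
All coins inserted, balance 35¢ < price 40¢ → REFUND 35¢

Answer: REFUNDED 35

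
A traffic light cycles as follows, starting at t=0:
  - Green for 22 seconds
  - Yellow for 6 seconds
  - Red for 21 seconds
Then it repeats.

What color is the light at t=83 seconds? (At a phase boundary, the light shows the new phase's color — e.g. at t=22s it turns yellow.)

Cycle length = 22 + 6 + 21 = 49s
t = 83, phase_t = 83 mod 49 = 34
34 >= 28 → RED

Answer: red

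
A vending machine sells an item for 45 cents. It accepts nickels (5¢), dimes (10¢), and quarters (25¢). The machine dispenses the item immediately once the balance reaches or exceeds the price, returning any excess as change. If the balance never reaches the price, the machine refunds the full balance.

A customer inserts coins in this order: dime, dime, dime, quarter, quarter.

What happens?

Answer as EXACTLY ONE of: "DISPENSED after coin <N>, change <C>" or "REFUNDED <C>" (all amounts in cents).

Answer: DISPENSED after coin 4, change 10

Derivation:
Price: 45¢
Coin 1 (dime, 10¢): balance = 10¢
Coin 2 (dime, 10¢): balance = 20¢
Coin 3 (dime, 10¢): balance = 30¢
Coin 4 (quarter, 25¢): balance = 55¢
  → balance >= price → DISPENSE, change = 55 - 45 = 10¢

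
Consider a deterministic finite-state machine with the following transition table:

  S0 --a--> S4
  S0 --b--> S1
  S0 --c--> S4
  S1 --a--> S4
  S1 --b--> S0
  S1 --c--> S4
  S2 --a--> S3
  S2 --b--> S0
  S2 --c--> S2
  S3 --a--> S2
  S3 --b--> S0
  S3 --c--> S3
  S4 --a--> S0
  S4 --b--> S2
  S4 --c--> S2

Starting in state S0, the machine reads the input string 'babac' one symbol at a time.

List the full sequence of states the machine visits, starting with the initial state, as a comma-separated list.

Answer: S0, S1, S4, S2, S3, S3

Derivation:
Start: S0
  read 'b': S0 --b--> S1
  read 'a': S1 --a--> S4
  read 'b': S4 --b--> S2
  read 'a': S2 --a--> S3
  read 'c': S3 --c--> S3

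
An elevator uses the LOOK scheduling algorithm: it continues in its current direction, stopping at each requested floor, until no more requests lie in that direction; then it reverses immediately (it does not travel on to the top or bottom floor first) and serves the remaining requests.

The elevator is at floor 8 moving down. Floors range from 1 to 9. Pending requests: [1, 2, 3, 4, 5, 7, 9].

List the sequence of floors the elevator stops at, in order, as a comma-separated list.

Current: 8, moving DOWN
Serve below first (descending): [7, 5, 4, 3, 2, 1]
Then reverse, serve above (ascending): [9]

Answer: 7, 5, 4, 3, 2, 1, 9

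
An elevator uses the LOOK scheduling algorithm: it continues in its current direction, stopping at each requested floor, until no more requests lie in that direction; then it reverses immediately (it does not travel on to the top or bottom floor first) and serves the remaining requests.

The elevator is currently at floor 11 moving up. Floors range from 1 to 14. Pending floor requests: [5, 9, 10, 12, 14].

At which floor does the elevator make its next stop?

Answer: 12

Derivation:
Current floor: 11, direction: up
Requests above: [12, 14]
Requests below: [5, 9, 10]
Moving up and requests lie above → nearest above is min([12, 14]) = 12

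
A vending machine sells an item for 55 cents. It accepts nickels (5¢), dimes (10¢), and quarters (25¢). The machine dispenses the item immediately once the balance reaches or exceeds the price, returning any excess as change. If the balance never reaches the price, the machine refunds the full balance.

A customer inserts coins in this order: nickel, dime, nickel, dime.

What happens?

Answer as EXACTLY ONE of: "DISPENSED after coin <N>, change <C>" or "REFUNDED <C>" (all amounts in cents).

Price: 55¢
Coin 1 (nickel, 5¢): balance = 5¢
Coin 2 (dime, 10¢): balance = 15¢
Coin 3 (nickel, 5¢): balance = 20¢
Coin 4 (dime, 10¢): balance = 30¢
All coins inserted, balance 30¢ < price 55¢ → REFUND 30¢

Answer: REFUNDED 30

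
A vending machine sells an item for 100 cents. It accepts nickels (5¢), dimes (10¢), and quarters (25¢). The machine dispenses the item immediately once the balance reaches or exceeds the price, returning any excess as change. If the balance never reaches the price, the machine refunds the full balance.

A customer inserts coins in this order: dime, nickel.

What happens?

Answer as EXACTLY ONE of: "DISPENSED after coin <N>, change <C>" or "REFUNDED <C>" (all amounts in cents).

Price: 100¢
Coin 1 (dime, 10¢): balance = 10¢
Coin 2 (nickel, 5¢): balance = 15¢
All coins inserted, balance 15¢ < price 100¢ → REFUND 15¢

Answer: REFUNDED 15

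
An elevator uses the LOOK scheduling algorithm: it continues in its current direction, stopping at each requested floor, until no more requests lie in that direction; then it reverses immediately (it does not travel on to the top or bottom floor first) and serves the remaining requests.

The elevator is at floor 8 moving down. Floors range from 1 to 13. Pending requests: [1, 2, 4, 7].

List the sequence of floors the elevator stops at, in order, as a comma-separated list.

Answer: 7, 4, 2, 1

Derivation:
Current: 8, moving DOWN
Serve below first (descending): [7, 4, 2, 1]
Then reverse, serve above (ascending): []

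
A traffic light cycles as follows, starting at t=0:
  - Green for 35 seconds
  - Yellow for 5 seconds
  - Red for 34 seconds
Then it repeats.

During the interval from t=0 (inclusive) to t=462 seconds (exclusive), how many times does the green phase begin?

Cycle = 35+5+34 = 74s
green phase starts at t = k*74 + 0 for k=0,1,2,...
Need k*74+0 < 462 → k < 6.243
k ∈ {0, ..., 6} → 7 starts

Answer: 7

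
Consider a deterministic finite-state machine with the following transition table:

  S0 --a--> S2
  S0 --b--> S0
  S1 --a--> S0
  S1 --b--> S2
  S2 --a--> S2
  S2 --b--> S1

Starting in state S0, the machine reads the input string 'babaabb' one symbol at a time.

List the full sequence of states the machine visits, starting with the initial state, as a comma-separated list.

Answer: S0, S0, S2, S1, S0, S2, S1, S2

Derivation:
Start: S0
  read 'b': S0 --b--> S0
  read 'a': S0 --a--> S2
  read 'b': S2 --b--> S1
  read 'a': S1 --a--> S0
  read 'a': S0 --a--> S2
  read 'b': S2 --b--> S1
  read 'b': S1 --b--> S2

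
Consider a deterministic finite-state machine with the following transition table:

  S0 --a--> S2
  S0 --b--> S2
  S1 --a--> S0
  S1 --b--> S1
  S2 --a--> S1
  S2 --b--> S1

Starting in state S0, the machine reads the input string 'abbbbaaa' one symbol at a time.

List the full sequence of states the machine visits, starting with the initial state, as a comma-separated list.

Answer: S0, S2, S1, S1, S1, S1, S0, S2, S1

Derivation:
Start: S0
  read 'a': S0 --a--> S2
  read 'b': S2 --b--> S1
  read 'b': S1 --b--> S1
  read 'b': S1 --b--> S1
  read 'b': S1 --b--> S1
  read 'a': S1 --a--> S0
  read 'a': S0 --a--> S2
  read 'a': S2 --a--> S1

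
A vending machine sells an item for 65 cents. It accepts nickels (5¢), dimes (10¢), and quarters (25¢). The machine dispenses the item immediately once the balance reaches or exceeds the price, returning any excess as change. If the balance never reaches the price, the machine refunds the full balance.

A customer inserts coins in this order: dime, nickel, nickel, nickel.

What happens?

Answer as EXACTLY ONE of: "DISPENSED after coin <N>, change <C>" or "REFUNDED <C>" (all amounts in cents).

Price: 65¢
Coin 1 (dime, 10¢): balance = 10¢
Coin 2 (nickel, 5¢): balance = 15¢
Coin 3 (nickel, 5¢): balance = 20¢
Coin 4 (nickel, 5¢): balance = 25¢
All coins inserted, balance 25¢ < price 65¢ → REFUND 25¢

Answer: REFUNDED 25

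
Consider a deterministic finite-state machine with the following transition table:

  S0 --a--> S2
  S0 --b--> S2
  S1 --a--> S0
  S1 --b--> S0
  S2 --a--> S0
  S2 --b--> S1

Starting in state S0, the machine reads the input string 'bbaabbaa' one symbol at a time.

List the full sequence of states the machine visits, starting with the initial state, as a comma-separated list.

Start: S0
  read 'b': S0 --b--> S2
  read 'b': S2 --b--> S1
  read 'a': S1 --a--> S0
  read 'a': S0 --a--> S2
  read 'b': S2 --b--> S1
  read 'b': S1 --b--> S0
  read 'a': S0 --a--> S2
  read 'a': S2 --a--> S0

Answer: S0, S2, S1, S0, S2, S1, S0, S2, S0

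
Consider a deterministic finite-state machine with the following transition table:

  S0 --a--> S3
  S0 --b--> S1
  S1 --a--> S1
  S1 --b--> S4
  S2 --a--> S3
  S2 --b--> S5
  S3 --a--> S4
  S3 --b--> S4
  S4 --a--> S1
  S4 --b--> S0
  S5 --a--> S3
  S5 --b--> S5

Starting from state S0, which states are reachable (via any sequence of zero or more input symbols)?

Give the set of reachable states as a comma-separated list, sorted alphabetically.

Answer: S0, S1, S3, S4

Derivation:
BFS from S0:
  visit S0: S0--a-->S3 (new), S0--b-->S1 (new)
  visit S3: S3--a-->S4 (new), S3--b-->S4 (seen)
  visit S1: S1--a-->S1 (seen), S1--b-->S4 (seen)
  visit S4: S4--a-->S1 (seen), S4--b-->S0 (seen)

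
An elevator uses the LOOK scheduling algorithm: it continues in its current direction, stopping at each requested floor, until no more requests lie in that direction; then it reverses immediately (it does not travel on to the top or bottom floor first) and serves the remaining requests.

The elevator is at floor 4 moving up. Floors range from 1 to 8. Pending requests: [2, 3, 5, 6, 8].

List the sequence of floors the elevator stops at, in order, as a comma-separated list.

Answer: 5, 6, 8, 3, 2

Derivation:
Current: 4, moving UP
Serve above first (ascending): [5, 6, 8]
Then reverse, serve below (descending): [3, 2]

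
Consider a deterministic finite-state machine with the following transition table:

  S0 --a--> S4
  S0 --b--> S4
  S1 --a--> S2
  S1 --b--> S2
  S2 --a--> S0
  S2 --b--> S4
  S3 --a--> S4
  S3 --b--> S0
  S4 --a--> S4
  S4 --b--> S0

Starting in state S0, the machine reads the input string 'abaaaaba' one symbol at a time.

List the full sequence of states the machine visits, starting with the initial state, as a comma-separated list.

Answer: S0, S4, S0, S4, S4, S4, S4, S0, S4

Derivation:
Start: S0
  read 'a': S0 --a--> S4
  read 'b': S4 --b--> S0
  read 'a': S0 --a--> S4
  read 'a': S4 --a--> S4
  read 'a': S4 --a--> S4
  read 'a': S4 --a--> S4
  read 'b': S4 --b--> S0
  read 'a': S0 --a--> S4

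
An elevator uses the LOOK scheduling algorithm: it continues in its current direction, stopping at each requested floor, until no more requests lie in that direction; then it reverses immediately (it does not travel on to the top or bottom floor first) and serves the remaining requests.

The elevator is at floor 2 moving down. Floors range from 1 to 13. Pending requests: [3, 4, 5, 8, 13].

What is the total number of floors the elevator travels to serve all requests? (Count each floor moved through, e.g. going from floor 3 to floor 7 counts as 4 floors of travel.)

Start at floor 2 moving down, LOOK stop order: [3, 4, 5, 8, 13]
  2 → 3: |3-2| = 1, total = 1
  3 → 4: |4-3| = 1, total = 2
  4 → 5: |5-4| = 1, total = 3
  5 → 8: |8-5| = 3, total = 6
  8 → 13: |13-8| = 5, total = 11

Answer: 11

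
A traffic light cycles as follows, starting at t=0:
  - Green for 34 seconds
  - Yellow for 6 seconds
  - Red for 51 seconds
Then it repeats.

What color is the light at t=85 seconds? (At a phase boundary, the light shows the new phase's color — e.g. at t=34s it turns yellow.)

Answer: red

Derivation:
Cycle length = 34 + 6 + 51 = 91s
t = 85, phase_t = 85 mod 91 = 85
85 >= 40 → RED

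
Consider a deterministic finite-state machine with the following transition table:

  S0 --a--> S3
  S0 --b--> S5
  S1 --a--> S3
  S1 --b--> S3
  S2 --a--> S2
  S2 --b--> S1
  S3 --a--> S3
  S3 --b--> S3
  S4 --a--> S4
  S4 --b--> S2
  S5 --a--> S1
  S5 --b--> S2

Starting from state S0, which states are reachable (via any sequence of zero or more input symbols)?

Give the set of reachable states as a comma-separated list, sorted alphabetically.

Answer: S0, S1, S2, S3, S5

Derivation:
BFS from S0:
  visit S0: S0--a-->S3 (new), S0--b-->S5 (new)
  visit S3: S3--a-->S3 (seen), S3--b-->S3 (seen)
  visit S5: S5--a-->S1 (new), S5--b-->S2 (new)
  visit S1: S1--a-->S3 (seen), S1--b-->S3 (seen)
  visit S2: S2--a-->S2 (seen), S2--b-->S1 (seen)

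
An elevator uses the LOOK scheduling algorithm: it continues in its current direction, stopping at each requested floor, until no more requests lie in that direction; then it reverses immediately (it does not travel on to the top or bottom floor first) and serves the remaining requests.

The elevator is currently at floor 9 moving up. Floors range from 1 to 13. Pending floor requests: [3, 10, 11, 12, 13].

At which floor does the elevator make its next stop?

Answer: 10

Derivation:
Current floor: 9, direction: up
Requests above: [10, 11, 12, 13]
Requests below: [3]
Moving up and requests lie above → nearest above is min([10, 11, 12, 13]) = 10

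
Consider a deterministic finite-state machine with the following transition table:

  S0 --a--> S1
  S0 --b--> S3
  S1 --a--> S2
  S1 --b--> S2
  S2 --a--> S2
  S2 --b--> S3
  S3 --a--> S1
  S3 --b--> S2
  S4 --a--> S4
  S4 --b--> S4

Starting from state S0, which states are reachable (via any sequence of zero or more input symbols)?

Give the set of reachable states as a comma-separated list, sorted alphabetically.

Answer: S0, S1, S2, S3

Derivation:
BFS from S0:
  visit S0: S0--a-->S1 (new), S0--b-->S3 (new)
  visit S1: S1--a-->S2 (new), S1--b-->S2 (seen)
  visit S3: S3--a-->S1 (seen), S3--b-->S2 (seen)
  visit S2: S2--a-->S2 (seen), S2--b-->S3 (seen)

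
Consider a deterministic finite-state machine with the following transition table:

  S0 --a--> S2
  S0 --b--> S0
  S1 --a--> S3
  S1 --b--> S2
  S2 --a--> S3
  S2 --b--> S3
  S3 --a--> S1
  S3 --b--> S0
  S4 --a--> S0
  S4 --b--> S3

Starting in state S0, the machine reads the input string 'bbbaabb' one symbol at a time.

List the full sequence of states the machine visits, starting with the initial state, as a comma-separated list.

Answer: S0, S0, S0, S0, S2, S3, S0, S0

Derivation:
Start: S0
  read 'b': S0 --b--> S0
  read 'b': S0 --b--> S0
  read 'b': S0 --b--> S0
  read 'a': S0 --a--> S2
  read 'a': S2 --a--> S3
  read 'b': S3 --b--> S0
  read 'b': S0 --b--> S0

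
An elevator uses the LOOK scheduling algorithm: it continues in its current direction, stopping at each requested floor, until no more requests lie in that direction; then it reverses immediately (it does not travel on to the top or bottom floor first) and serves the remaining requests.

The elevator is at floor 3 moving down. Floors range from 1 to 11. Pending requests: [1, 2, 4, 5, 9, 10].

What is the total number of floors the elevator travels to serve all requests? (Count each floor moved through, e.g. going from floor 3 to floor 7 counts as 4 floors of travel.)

Start at floor 3 moving down, LOOK stop order: [2, 1, 4, 5, 9, 10]
  3 → 2: |2-3| = 1, total = 1
  2 → 1: |1-2| = 1, total = 2
  1 → 4: |4-1| = 3, total = 5
  4 → 5: |5-4| = 1, total = 6
  5 → 9: |9-5| = 4, total = 10
  9 → 10: |10-9| = 1, total = 11

Answer: 11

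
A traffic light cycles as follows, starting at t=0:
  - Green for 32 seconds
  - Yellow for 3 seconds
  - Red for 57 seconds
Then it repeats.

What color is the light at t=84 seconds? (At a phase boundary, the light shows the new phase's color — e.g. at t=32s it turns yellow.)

Cycle length = 32 + 3 + 57 = 92s
t = 84, phase_t = 84 mod 92 = 84
84 >= 35 → RED

Answer: red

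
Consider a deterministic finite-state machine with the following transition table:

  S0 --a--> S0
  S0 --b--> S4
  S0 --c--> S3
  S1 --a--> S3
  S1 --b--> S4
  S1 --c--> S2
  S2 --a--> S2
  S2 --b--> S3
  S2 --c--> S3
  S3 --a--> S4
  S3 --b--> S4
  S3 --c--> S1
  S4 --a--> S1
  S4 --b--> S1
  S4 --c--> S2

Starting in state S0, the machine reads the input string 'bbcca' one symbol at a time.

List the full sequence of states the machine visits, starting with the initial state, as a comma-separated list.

Answer: S0, S4, S1, S2, S3, S4

Derivation:
Start: S0
  read 'b': S0 --b--> S4
  read 'b': S4 --b--> S1
  read 'c': S1 --c--> S2
  read 'c': S2 --c--> S3
  read 'a': S3 --a--> S4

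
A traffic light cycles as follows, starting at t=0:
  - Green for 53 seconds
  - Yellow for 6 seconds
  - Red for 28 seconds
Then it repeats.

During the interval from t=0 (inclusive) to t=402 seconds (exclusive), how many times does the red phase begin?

Cycle = 53+6+28 = 87s
red phase starts at t = k*87 + 59 for k=0,1,2,...
Need k*87+59 < 402 → k < 3.943
k ∈ {0, ..., 3} → 4 starts

Answer: 4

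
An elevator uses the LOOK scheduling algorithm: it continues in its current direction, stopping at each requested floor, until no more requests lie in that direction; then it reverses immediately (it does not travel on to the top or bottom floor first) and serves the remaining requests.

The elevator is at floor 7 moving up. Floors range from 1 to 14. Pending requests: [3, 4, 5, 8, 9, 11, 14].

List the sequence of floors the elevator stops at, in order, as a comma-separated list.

Answer: 8, 9, 11, 14, 5, 4, 3

Derivation:
Current: 7, moving UP
Serve above first (ascending): [8, 9, 11, 14]
Then reverse, serve below (descending): [5, 4, 3]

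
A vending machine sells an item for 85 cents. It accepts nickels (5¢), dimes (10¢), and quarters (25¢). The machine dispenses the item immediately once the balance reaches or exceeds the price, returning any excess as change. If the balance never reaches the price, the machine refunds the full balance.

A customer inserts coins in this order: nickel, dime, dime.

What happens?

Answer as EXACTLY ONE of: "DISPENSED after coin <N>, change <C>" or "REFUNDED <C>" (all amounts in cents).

Answer: REFUNDED 25

Derivation:
Price: 85¢
Coin 1 (nickel, 5¢): balance = 5¢
Coin 2 (dime, 10¢): balance = 15¢
Coin 3 (dime, 10¢): balance = 25¢
All coins inserted, balance 25¢ < price 85¢ → REFUND 25¢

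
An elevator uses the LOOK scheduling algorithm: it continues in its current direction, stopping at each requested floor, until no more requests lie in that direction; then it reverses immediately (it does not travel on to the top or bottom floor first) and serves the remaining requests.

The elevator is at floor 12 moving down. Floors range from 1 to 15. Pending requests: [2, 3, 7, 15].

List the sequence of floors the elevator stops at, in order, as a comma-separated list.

Current: 12, moving DOWN
Serve below first (descending): [7, 3, 2]
Then reverse, serve above (ascending): [15]

Answer: 7, 3, 2, 15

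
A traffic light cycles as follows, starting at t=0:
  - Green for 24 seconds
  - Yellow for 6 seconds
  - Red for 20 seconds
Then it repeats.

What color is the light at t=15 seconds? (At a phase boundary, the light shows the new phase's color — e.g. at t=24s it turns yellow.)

Cycle length = 24 + 6 + 20 = 50s
t = 15, phase_t = 15 mod 50 = 15
15 < 24 (green end) → GREEN

Answer: green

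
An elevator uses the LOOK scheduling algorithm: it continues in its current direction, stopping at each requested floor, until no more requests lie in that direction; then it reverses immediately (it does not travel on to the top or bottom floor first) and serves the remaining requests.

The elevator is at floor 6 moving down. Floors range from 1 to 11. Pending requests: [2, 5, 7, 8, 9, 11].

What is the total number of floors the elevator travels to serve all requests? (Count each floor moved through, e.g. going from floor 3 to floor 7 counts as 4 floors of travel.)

Start at floor 6 moving down, LOOK stop order: [5, 2, 7, 8, 9, 11]
  6 → 5: |5-6| = 1, total = 1
  5 → 2: |2-5| = 3, total = 4
  2 → 7: |7-2| = 5, total = 9
  7 → 8: |8-7| = 1, total = 10
  8 → 9: |9-8| = 1, total = 11
  9 → 11: |11-9| = 2, total = 13

Answer: 13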